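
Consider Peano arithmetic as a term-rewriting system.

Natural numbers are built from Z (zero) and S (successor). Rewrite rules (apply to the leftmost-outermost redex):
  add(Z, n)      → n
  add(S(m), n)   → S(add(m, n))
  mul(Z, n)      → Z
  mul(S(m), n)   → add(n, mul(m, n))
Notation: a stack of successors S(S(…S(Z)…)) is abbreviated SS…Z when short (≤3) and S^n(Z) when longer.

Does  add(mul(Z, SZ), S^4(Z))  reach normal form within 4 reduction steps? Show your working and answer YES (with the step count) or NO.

Answer: YES — reaches normal form S^4(Z) in 2 ≤ 4 steps

Derivation:
  start: add(mul(Z, SZ), S^4(Z))
  step 1: add(Z, S^4(Z))
  step 2: S^4(Z)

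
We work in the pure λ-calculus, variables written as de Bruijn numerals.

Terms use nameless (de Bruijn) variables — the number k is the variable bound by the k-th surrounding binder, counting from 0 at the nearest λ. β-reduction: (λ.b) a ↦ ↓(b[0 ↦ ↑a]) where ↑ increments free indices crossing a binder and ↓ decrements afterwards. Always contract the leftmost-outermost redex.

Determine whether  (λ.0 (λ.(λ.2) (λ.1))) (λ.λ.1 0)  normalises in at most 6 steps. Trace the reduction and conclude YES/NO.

  start: (λ.0 (λ.(λ.2) (λ.1))) (λ.λ.1 0)
  [1] (λ.λ.1 0) (λ.(λ.λ.λ.1 0) (λ.1))
  [2] λ.(λ.(λ.λ.λ.1 0) (λ.1)) 0
  [3] λ.(λ.λ.λ.1 0) (λ.1)
  [4] λ.λ.λ.1 0

Answer: YES — reaches normal form λ.λ.λ.1 0 in 4 ≤ 6 steps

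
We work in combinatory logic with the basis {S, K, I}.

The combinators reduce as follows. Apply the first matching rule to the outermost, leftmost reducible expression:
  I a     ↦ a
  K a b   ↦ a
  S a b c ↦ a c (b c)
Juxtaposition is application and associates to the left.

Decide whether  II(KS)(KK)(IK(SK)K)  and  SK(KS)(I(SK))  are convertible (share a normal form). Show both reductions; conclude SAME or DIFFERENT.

Term A:
  start: II(KS)(KK)(IK(SK)K)
  step 1: I(KS)(KK)(IK(SK)K)
  step 2: KS(KK)(IK(SK)K)
  step 3: S(IK(SK)K)
  step 4: S(K(SK)K)
  step 5: S(SK)

Term B:
  start: SK(KS)(I(SK))
  step 1: K(I(SK))(KS(I(SK)))
  step 2: I(SK)
  step 3: SK

Answer: DIFFERENT — A ⇓ S(SK), B ⇓ SK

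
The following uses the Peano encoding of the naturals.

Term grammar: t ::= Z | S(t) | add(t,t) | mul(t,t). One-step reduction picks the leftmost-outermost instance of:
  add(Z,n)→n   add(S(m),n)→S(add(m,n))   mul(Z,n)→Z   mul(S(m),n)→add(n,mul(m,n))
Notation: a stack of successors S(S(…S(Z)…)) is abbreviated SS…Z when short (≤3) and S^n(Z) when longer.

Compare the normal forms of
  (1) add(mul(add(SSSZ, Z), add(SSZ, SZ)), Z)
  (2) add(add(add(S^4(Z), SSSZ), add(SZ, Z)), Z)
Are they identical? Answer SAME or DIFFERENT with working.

Term A:
  start: add(mul(add(SSSZ, Z), add(SSZ, SZ)), Z)
  step 1: add(mul(S(add(SSZ, Z)), add(SSZ, SZ)), Z)
  step 2: add(add(add(SSZ, SZ), mul(add(SSZ, Z), add(SSZ, SZ))), Z)
  step 3: add(add(S(add(SZ, SZ)), mul(add(SSZ, Z), add(SSZ, SZ))), Z)
  step 4: add(S(add(add(SZ, SZ), mul(add(SSZ, Z), add(SSZ, SZ)))), Z)
  step 5: S(add(add(add(SZ, SZ), mul(add(SSZ, Z), add(SSZ, SZ))), Z))
  step 6: S(add(add(S(add(Z, SZ)), mul(add(SSZ, Z), add(SSZ, SZ))), Z))
  step 7: S(add(S(add(add(Z, SZ), mul(add(SSZ, Z), add(SSZ, SZ)))), Z))
  step 8: S(S(add(add(add(Z, SZ), mul(add(SSZ, Z), add(SSZ, SZ))), Z)))
  step 9: S(S(add(add(SZ, mul(add(SSZ, Z), add(SSZ, SZ))), Z)))
  step 10: S(S(add(S(add(Z, mul(add(SSZ, Z), add(SSZ, SZ)))), Z)))
  step 11: S(S(S(add(add(Z, mul(add(SSZ, Z), add(SSZ, SZ))), Z))))
  step 12: S(S(S(add(mul(add(SSZ, Z), add(SSZ, SZ)), Z))))
  step 13: S(S(S(add(mul(S(add(SZ, Z)), add(SSZ, SZ)), Z))))
  step 14: S(S(S(add(add(add(SSZ, SZ), mul(add(SZ, Z), add(SSZ, SZ))), Z))))
  step 15: S(S(S(add(add(S(add(SZ, SZ)), mul(add(SZ, Z), add(SSZ, SZ))), Z))))
  step 16: S(S(S(add(S(add(add(SZ, SZ), mul(add(SZ, Z), add(SSZ, SZ)))), Z))))
  step 17: S(S(S(S(add(add(add(SZ, SZ), mul(add(SZ, Z), add(SSZ, SZ))), Z)))))
  step 18: S(S(S(S(add(add(S(add(Z, SZ)), mul(add(SZ, Z), add(SSZ, SZ))), Z)))))
  step 19: S(S(S(S(add(S(add(add(Z, SZ), mul(add(SZ, Z), add(SSZ, SZ)))), Z)))))
  step 20: S(S(S(S(S(add(add(add(Z, SZ), mul(add(SZ, Z), add(SSZ, SZ))), Z))))))
  step 21: S(S(S(S(S(add(add(SZ, mul(add(SZ, Z), add(SSZ, SZ))), Z))))))
  step 22: S(S(S(S(S(add(S(add(Z, mul(add(SZ, Z), add(SSZ, SZ)))), Z))))))
  step 23: S(S(S(S(S(S(add(add(Z, mul(add(SZ, Z), add(SSZ, SZ))), Z)))))))
  step 24: S(S(S(S(S(S(add(mul(add(SZ, Z), add(SSZ, SZ)), Z)))))))
  step 25: S(S(S(S(S(S(add(mul(S(add(Z, Z)), add(SSZ, SZ)), Z)))))))
  step 26: S(S(S(S(S(S(add(add(add(SSZ, SZ), mul(add(Z, Z), add(SSZ, SZ))), Z)))))))
  step 27: S(S(S(S(S(S(add(add(S(add(SZ, SZ)), mul(add(Z, Z), add(SSZ, SZ))), Z)))))))
  step 28: S(S(S(S(S(S(add(S(add(add(SZ, SZ), mul(add(Z, Z), add(SSZ, SZ)))), Z)))))))
  step 29: S(S(S(S(S(S(S(add(add(add(SZ, SZ), mul(add(Z, Z), add(SSZ, SZ))), Z))))))))
  step 30: S(S(S(S(S(S(S(add(add(S(add(Z, SZ)), mul(add(Z, Z), add(SSZ, SZ))), Z))))))))
  step 31: S(S(S(S(S(S(S(add(S(add(add(Z, SZ), mul(add(Z, Z), add(SSZ, SZ)))), Z))))))))
  step 32: S(S(S(S(S(S(S(S(add(add(add(Z, SZ), mul(add(Z, Z), add(SSZ, SZ))), Z)))))))))
  step 33: S(S(S(S(S(S(S(S(add(add(SZ, mul(add(Z, Z), add(SSZ, SZ))), Z)))))))))
  step 34: S(S(S(S(S(S(S(S(add(S(add(Z, mul(add(Z, Z), add(SSZ, SZ)))), Z)))))))))
  step 35: S(S(S(S(S(S(S(S(S(add(add(Z, mul(add(Z, Z), add(SSZ, SZ))), Z))))))))))
  step 36: S(S(S(S(S(S(S(S(S(add(mul(add(Z, Z), add(SSZ, SZ)), Z))))))))))
  step 37: S(S(S(S(S(S(S(S(S(add(mul(Z, add(SSZ, SZ)), Z))))))))))
  step 38: S(S(S(S(S(S(S(S(S(add(Z, Z))))))))))
  step 39: S^9(Z)

Term B:
  start: add(add(add(S^4(Z), SSSZ), add(SZ, Z)), Z)
  step 1: add(add(S(add(SSSZ, SSSZ)), add(SZ, Z)), Z)
  step 2: add(S(add(add(SSSZ, SSSZ), add(SZ, Z))), Z)
  step 3: S(add(add(add(SSSZ, SSSZ), add(SZ, Z)), Z))
  step 4: S(add(add(S(add(SSZ, SSSZ)), add(SZ, Z)), Z))
  step 5: S(add(S(add(add(SSZ, SSSZ), add(SZ, Z))), Z))
  step 6: S(S(add(add(add(SSZ, SSSZ), add(SZ, Z)), Z)))
  step 7: S(S(add(add(S(add(SZ, SSSZ)), add(SZ, Z)), Z)))
  step 8: S(S(add(S(add(add(SZ, SSSZ), add(SZ, Z))), Z)))
  step 9: S(S(S(add(add(add(SZ, SSSZ), add(SZ, Z)), Z))))
  step 10: S(S(S(add(add(S(add(Z, SSSZ)), add(SZ, Z)), Z))))
  step 11: S(S(S(add(S(add(add(Z, SSSZ), add(SZ, Z))), Z))))
  step 12: S(S(S(S(add(add(add(Z, SSSZ), add(SZ, Z)), Z)))))
  step 13: S(S(S(S(add(add(SSSZ, add(SZ, Z)), Z)))))
  step 14: S(S(S(S(add(S(add(SSZ, add(SZ, Z))), Z)))))
  step 15: S(S(S(S(S(add(add(SSZ, add(SZ, Z)), Z))))))
  step 16: S(S(S(S(S(add(S(add(SZ, add(SZ, Z))), Z))))))
  step 17: S(S(S(S(S(S(add(add(SZ, add(SZ, Z)), Z)))))))
  step 18: S(S(S(S(S(S(add(S(add(Z, add(SZ, Z))), Z)))))))
  step 19: S(S(S(S(S(S(S(add(add(Z, add(SZ, Z)), Z))))))))
  step 20: S(S(S(S(S(S(S(add(add(SZ, Z), Z))))))))
  step 21: S(S(S(S(S(S(S(add(S(add(Z, Z)), Z))))))))
  step 22: S(S(S(S(S(S(S(S(add(add(Z, Z), Z)))))))))
  step 23: S(S(S(S(S(S(S(S(add(Z, Z)))))))))
  step 24: S^8(Z)

Answer: DIFFERENT — A ⇓ S^9(Z), B ⇓ S^8(Z)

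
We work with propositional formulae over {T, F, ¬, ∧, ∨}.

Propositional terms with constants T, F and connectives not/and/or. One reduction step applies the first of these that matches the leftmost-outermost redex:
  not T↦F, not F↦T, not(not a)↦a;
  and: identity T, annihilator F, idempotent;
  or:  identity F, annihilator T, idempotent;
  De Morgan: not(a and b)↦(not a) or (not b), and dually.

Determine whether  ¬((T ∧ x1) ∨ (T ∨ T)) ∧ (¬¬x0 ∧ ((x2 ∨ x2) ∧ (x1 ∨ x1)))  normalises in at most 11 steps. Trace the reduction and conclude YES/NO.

  start: ¬((T ∧ x1) ∨ (T ∨ T)) ∧ (¬¬x0 ∧ ((x2 ∨ x2) ∧ (x1 ∨ x1)))
  step 1: (¬(T ∧ x1) ∧ ¬(T ∨ T)) ∧ (¬¬x0 ∧ ((x2 ∨ x2) ∧ (x1 ∨ x1)))
  step 2: ((¬T ∨ ¬x1) ∧ ¬(T ∨ T)) ∧ (¬¬x0 ∧ ((x2 ∨ x2) ∧ (x1 ∨ x1)))
  step 3: ((F ∨ ¬x1) ∧ ¬(T ∨ T)) ∧ (¬¬x0 ∧ ((x2 ∨ x2) ∧ (x1 ∨ x1)))
  step 4: (¬x1 ∧ ¬(T ∨ T)) ∧ (¬¬x0 ∧ ((x2 ∨ x2) ∧ (x1 ∨ x1)))
  step 5: (¬x1 ∧ (¬T ∧ ¬T)) ∧ (¬¬x0 ∧ ((x2 ∨ x2) ∧ (x1 ∨ x1)))
  step 6: (¬x1 ∧ ¬T) ∧ (¬¬x0 ∧ ((x2 ∨ x2) ∧ (x1 ∨ x1)))
  step 7: (¬x1 ∧ F) ∧ (¬¬x0 ∧ ((x2 ∨ x2) ∧ (x1 ∨ x1)))
  step 8: F ∧ (¬¬x0 ∧ ((x2 ∨ x2) ∧ (x1 ∨ x1)))
  step 9: F

Answer: YES — reaches normal form F in 9 ≤ 11 steps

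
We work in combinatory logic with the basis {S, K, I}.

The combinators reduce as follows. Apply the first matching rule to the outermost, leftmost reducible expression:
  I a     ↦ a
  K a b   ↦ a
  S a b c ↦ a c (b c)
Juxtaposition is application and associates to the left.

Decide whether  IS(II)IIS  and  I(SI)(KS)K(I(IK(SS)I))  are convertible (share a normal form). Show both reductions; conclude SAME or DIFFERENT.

Term A:
  start: IS(II)IIS
  →1  S(II)IIS
  →2  III(II)S
  →3  II(II)S
  →4  I(II)S
  →5  IIS
  →6  IS
  →7  S

Term B:
  start: I(SI)(KS)K(I(IK(SS)I))
  →1  SI(KS)K(I(IK(SS)I))
  →2  IK(KSK)(I(IK(SS)I))
  →3  K(KSK)(I(IK(SS)I))
  →4  KSK
  →5  S

Answer: SAME — A ⇓ S, B ⇓ S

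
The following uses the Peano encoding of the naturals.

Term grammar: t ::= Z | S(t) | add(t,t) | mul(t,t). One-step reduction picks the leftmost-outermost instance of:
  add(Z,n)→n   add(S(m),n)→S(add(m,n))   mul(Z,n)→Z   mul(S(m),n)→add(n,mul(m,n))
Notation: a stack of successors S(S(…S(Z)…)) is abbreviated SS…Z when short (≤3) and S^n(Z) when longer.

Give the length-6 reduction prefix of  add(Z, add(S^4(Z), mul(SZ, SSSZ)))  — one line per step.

Answer: after 6 steps: S(S(S(S(mul(SZ, SSSZ)))))

Reduction:
  start: add(Z, add(S^4(Z), mul(SZ, SSSZ)))
  step 1: add(S^4(Z), mul(SZ, SSSZ))
  step 2: S(add(SSSZ, mul(SZ, SSSZ)))
  step 3: S(S(add(SSZ, mul(SZ, SSSZ))))
  step 4: S(S(S(add(SZ, mul(SZ, SSSZ)))))
  step 5: S(S(S(S(add(Z, mul(SZ, SSSZ))))))
  step 6: S(S(S(S(mul(SZ, SSSZ)))))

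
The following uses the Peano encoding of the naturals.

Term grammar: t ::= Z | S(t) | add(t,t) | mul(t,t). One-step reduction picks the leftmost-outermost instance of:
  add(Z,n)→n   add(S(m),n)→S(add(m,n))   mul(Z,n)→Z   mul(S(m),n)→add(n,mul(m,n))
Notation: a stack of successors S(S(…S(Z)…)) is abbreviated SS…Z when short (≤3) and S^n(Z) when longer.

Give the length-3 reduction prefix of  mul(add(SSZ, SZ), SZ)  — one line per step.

Answer: after 3 steps: S(add(Z, mul(add(SZ, SZ), SZ)))

Derivation:
  start: mul(add(SSZ, SZ), SZ)
  [1] mul(S(add(SZ, SZ)), SZ)
  [2] add(SZ, mul(add(SZ, SZ), SZ))
  [3] S(add(Z, mul(add(SZ, SZ), SZ)))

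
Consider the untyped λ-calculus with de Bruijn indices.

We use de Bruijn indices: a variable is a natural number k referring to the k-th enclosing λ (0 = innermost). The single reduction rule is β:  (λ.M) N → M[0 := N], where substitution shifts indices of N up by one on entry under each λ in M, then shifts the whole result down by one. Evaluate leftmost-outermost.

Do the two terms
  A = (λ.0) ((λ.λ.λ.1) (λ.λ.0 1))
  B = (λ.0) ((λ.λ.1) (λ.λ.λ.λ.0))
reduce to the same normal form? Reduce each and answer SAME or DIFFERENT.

Answer: DIFFERENT — A ⇓ λ.λ.1, B ⇓ λ.λ.λ.λ.λ.0

Derivation:
Term A:
  start: (λ.0) ((λ.λ.λ.1) (λ.λ.0 1))
  →1  (λ.λ.λ.1) (λ.λ.0 1)
  →2  λ.λ.1

Term B:
  start: (λ.0) ((λ.λ.1) (λ.λ.λ.λ.0))
  →1  (λ.λ.1) (λ.λ.λ.λ.0)
  →2  λ.λ.λ.λ.λ.0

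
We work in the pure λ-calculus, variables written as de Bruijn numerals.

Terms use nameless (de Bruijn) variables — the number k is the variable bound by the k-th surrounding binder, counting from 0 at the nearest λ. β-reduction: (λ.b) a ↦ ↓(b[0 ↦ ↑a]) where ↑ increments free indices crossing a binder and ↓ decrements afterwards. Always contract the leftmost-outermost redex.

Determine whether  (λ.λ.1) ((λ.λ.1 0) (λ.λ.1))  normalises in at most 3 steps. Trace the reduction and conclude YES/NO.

Answer: YES — reaches normal form λ.λ.λ.1 in 3 ≤ 3 steps

Derivation:
  start: (λ.λ.1) ((λ.λ.1 0) (λ.λ.1))
  [1] λ.(λ.λ.1 0) (λ.λ.1)
  [2] λ.λ.(λ.λ.1) 0
  [3] λ.λ.λ.1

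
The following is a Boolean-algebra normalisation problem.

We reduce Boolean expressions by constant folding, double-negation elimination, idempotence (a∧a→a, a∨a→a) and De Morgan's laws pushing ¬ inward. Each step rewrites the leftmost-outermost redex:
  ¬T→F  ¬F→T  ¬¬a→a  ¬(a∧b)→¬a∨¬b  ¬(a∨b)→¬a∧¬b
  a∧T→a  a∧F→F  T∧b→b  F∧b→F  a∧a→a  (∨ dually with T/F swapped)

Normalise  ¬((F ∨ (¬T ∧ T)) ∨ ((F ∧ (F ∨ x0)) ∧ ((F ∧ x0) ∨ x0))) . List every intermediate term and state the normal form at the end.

  start: ¬((F ∨ (¬T ∧ T)) ∨ ((F ∧ (F ∨ x0)) ∧ ((F ∧ x0) ∨ x0)))
  step 1: ¬(F ∨ (¬T ∧ T)) ∧ ¬((F ∧ (F ∨ x0)) ∧ ((F ∧ x0) ∨ x0))
  step 2: (¬F ∧ ¬(¬T ∧ T)) ∧ ¬((F ∧ (F ∨ x0)) ∧ ((F ∧ x0) ∨ x0))
  step 3: (T ∧ ¬(¬T ∧ T)) ∧ ¬((F ∧ (F ∨ x0)) ∧ ((F ∧ x0) ∨ x0))
  step 4: ¬(¬T ∧ T) ∧ ¬((F ∧ (F ∨ x0)) ∧ ((F ∧ x0) ∨ x0))
  step 5: (¬¬T ∨ ¬T) ∧ ¬((F ∧ (F ∨ x0)) ∧ ((F ∧ x0) ∨ x0))
  step 6: (T ∨ ¬T) ∧ ¬((F ∧ (F ∨ x0)) ∧ ((F ∧ x0) ∨ x0))
  step 7: T ∧ ¬((F ∧ (F ∨ x0)) ∧ ((F ∧ x0) ∨ x0))
  step 8: ¬((F ∧ (F ∨ x0)) ∧ ((F ∧ x0) ∨ x0))
  step 9: ¬(F ∧ (F ∨ x0)) ∨ ¬((F ∧ x0) ∨ x0)
  step 10: (¬F ∨ ¬(F ∨ x0)) ∨ ¬((F ∧ x0) ∨ x0)
  step 11: (T ∨ ¬(F ∨ x0)) ∨ ¬((F ∧ x0) ∨ x0)
  step 12: T ∨ ¬((F ∧ x0) ∨ x0)
  step 13: T

Answer: normal form = T  (in 13 steps)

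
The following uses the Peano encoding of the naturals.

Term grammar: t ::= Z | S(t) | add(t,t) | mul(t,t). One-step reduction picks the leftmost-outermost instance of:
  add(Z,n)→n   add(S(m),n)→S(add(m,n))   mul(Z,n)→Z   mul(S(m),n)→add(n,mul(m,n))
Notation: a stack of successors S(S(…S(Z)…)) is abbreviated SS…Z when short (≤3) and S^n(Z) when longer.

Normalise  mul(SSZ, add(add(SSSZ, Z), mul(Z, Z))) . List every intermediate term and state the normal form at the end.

  start: mul(SSZ, add(add(SSSZ, Z), mul(Z, Z)))
  [1] add(add(add(SSSZ, Z), mul(Z, Z)), mul(SZ, add(add(SSSZ, Z), mul(Z, Z))))
  [2] add(add(S(add(SSZ, Z)), mul(Z, Z)), mul(SZ, add(add(SSSZ, Z), mul(Z, Z))))
  [3] add(S(add(add(SSZ, Z), mul(Z, Z))), mul(SZ, add(add(SSSZ, Z), mul(Z, Z))))
  [4] S(add(add(add(SSZ, Z), mul(Z, Z)), mul(SZ, add(add(SSSZ, Z), mul(Z, Z)))))
  [5] S(add(add(S(add(SZ, Z)), mul(Z, Z)), mul(SZ, add(add(SSSZ, Z), mul(Z, Z)))))
  [6] S(add(S(add(add(SZ, Z), mul(Z, Z))), mul(SZ, add(add(SSSZ, Z), mul(Z, Z)))))
  [7] S(S(add(add(add(SZ, Z), mul(Z, Z)), mul(SZ, add(add(SSSZ, Z), mul(Z, Z))))))
  [8] S(S(add(add(S(add(Z, Z)), mul(Z, Z)), mul(SZ, add(add(SSSZ, Z), mul(Z, Z))))))
  [9] S(S(add(S(add(add(Z, Z), mul(Z, Z))), mul(SZ, add(add(SSSZ, Z), mul(Z, Z))))))
  [10] S(S(S(add(add(add(Z, Z), mul(Z, Z)), mul(SZ, add(add(SSSZ, Z), mul(Z, Z)))))))
  [11] S(S(S(add(add(Z, mul(Z, Z)), mul(SZ, add(add(SSSZ, Z), mul(Z, Z)))))))
  [12] S(S(S(add(mul(Z, Z), mul(SZ, add(add(SSSZ, Z), mul(Z, Z)))))))
  [13] S(S(S(add(Z, mul(SZ, add(add(SSSZ, Z), mul(Z, Z)))))))
  [14] S(S(S(mul(SZ, add(add(SSSZ, Z), mul(Z, Z))))))
  [15] S(S(S(add(add(add(SSSZ, Z), mul(Z, Z)), mul(Z, add(add(SSSZ, Z), mul(Z, Z)))))))
  [16] S(S(S(add(add(S(add(SSZ, Z)), mul(Z, Z)), mul(Z, add(add(SSSZ, Z), mul(Z, Z)))))))
  [17] S(S(S(add(S(add(add(SSZ, Z), mul(Z, Z))), mul(Z, add(add(SSSZ, Z), mul(Z, Z)))))))
  [18] S(S(S(S(add(add(add(SSZ, Z), mul(Z, Z)), mul(Z, add(add(SSSZ, Z), mul(Z, Z))))))))
  [19] S(S(S(S(add(add(S(add(SZ, Z)), mul(Z, Z)), mul(Z, add(add(SSSZ, Z), mul(Z, Z))))))))
  [20] S(S(S(S(add(S(add(add(SZ, Z), mul(Z, Z))), mul(Z, add(add(SSSZ, Z), mul(Z, Z))))))))
  [21] S(S(S(S(S(add(add(add(SZ, Z), mul(Z, Z)), mul(Z, add(add(SSSZ, Z), mul(Z, Z)))))))))
  [22] S(S(S(S(S(add(add(S(add(Z, Z)), mul(Z, Z)), mul(Z, add(add(SSSZ, Z), mul(Z, Z)))))))))
  [23] S(S(S(S(S(add(S(add(add(Z, Z), mul(Z, Z))), mul(Z, add(add(SSSZ, Z), mul(Z, Z)))))))))
  [24] S(S(S(S(S(S(add(add(add(Z, Z), mul(Z, Z)), mul(Z, add(add(SSSZ, Z), mul(Z, Z))))))))))
  [25] S(S(S(S(S(S(add(add(Z, mul(Z, Z)), mul(Z, add(add(SSSZ, Z), mul(Z, Z))))))))))
  [26] S(S(S(S(S(S(add(mul(Z, Z), mul(Z, add(add(SSSZ, Z), mul(Z, Z))))))))))
  [27] S(S(S(S(S(S(add(Z, mul(Z, add(add(SSSZ, Z), mul(Z, Z))))))))))
  [28] S(S(S(S(S(S(mul(Z, add(add(SSSZ, Z), mul(Z, Z)))))))))
  [29] S^6(Z)

Answer: normal form = S^6(Z)  (in 29 steps)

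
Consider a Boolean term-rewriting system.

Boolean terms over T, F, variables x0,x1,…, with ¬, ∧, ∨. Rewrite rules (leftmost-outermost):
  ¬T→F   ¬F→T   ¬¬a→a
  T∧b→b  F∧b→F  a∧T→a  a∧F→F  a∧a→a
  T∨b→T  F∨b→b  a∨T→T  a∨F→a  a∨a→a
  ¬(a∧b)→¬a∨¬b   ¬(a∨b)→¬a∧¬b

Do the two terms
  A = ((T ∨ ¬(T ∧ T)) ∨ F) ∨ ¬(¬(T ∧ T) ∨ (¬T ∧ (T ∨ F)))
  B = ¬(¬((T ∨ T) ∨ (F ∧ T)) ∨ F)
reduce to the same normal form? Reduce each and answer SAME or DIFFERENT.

Answer: SAME — A ⇓ T, B ⇓ T

Derivation:
Term A:
  start: ((T ∨ ¬(T ∧ T)) ∨ F) ∨ ¬(¬(T ∧ T) ∨ (¬T ∧ (T ∨ F)))
  →1  (T ∨ ¬(T ∧ T)) ∨ ¬(¬(T ∧ T) ∨ (¬T ∧ (T ∨ F)))
  →2  T ∨ ¬(¬(T ∧ T) ∨ (¬T ∧ (T ∨ F)))
  →3  T

Term B:
  start: ¬(¬((T ∨ T) ∨ (F ∧ T)) ∨ F)
  →1  ¬¬((T ∨ T) ∨ (F ∧ T)) ∧ ¬F
  →2  ((T ∨ T) ∨ (F ∧ T)) ∧ ¬F
  →3  (T ∨ (F ∧ T)) ∧ ¬F
  →4  T ∧ ¬F
  →5  ¬F
  →6  T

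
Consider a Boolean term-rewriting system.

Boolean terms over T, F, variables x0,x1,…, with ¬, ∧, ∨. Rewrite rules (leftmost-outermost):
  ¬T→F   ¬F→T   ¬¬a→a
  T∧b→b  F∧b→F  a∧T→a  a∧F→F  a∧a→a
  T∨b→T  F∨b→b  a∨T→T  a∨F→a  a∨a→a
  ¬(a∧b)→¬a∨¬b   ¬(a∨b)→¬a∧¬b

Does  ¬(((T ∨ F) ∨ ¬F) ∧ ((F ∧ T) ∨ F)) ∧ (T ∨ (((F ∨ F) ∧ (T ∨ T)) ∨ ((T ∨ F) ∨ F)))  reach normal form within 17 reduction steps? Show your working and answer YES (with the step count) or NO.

  start: ¬(((T ∨ F) ∨ ¬F) ∧ ((F ∧ T) ∨ F)) ∧ (T ∨ (((F ∨ F) ∧ (T ∨ T)) ∨ ((T ∨ F) ∨ F)))
  →1  (¬((T ∨ F) ∨ ¬F) ∨ ¬((F ∧ T) ∨ F)) ∧ (T ∨ (((F ∨ F) ∧ (T ∨ T)) ∨ ((T ∨ F) ∨ F)))
  →2  ((¬(T ∨ F) ∧ ¬¬F) ∨ ¬((F ∧ T) ∨ F)) ∧ (T ∨ (((F ∨ F) ∧ (T ∨ T)) ∨ ((T ∨ F) ∨ F)))
  →3  (((¬T ∧ ¬F) ∧ ¬¬F) ∨ ¬((F ∧ T) ∨ F)) ∧ (T ∨ (((F ∨ F) ∧ (T ∨ T)) ∨ ((T ∨ F) ∨ F)))
  →4  (((F ∧ ¬F) ∧ ¬¬F) ∨ ¬((F ∧ T) ∨ F)) ∧ (T ∨ (((F ∨ F) ∧ (T ∨ T)) ∨ ((T ∨ F) ∨ F)))
  →5  ((F ∧ ¬¬F) ∨ ¬((F ∧ T) ∨ F)) ∧ (T ∨ (((F ∨ F) ∧ (T ∨ T)) ∨ ((T ∨ F) ∨ F)))
  →6  (F ∨ ¬((F ∧ T) ∨ F)) ∧ (T ∨ (((F ∨ F) ∧ (T ∨ T)) ∨ ((T ∨ F) ∨ F)))
  →7  ¬((F ∧ T) ∨ F) ∧ (T ∨ (((F ∨ F) ∧ (T ∨ T)) ∨ ((T ∨ F) ∨ F)))
  →8  (¬(F ∧ T) ∧ ¬F) ∧ (T ∨ (((F ∨ F) ∧ (T ∨ T)) ∨ ((T ∨ F) ∨ F)))
  →9  ((¬F ∨ ¬T) ∧ ¬F) ∧ (T ∨ (((F ∨ F) ∧ (T ∨ T)) ∨ ((T ∨ F) ∨ F)))
  →10  ((T ∨ ¬T) ∧ ¬F) ∧ (T ∨ (((F ∨ F) ∧ (T ∨ T)) ∨ ((T ∨ F) ∨ F)))
  →11  (T ∧ ¬F) ∧ (T ∨ (((F ∨ F) ∧ (T ∨ T)) ∨ ((T ∨ F) ∨ F)))
  →12  ¬F ∧ (T ∨ (((F ∨ F) ∧ (T ∨ T)) ∨ ((T ∨ F) ∨ F)))
  →13  T ∧ (T ∨ (((F ∨ F) ∧ (T ∨ T)) ∨ ((T ∨ F) ∨ F)))
  →14  T ∨ (((F ∨ F) ∧ (T ∨ T)) ∨ ((T ∨ F) ∨ F))
  →15  T

Answer: YES — reaches normal form T in 15 ≤ 17 steps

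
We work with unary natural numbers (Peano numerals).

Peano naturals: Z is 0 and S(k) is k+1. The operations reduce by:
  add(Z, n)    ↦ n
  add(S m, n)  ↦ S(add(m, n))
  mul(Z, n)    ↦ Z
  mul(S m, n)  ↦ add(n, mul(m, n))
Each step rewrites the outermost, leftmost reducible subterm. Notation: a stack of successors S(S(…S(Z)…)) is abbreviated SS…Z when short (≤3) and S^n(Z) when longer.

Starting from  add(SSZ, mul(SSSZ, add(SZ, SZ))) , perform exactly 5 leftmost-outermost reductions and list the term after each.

  start: add(SSZ, mul(SSSZ, add(SZ, SZ)))
  [1] S(add(SZ, mul(SSSZ, add(SZ, SZ))))
  [2] S(S(add(Z, mul(SSSZ, add(SZ, SZ)))))
  [3] S(S(mul(SSSZ, add(SZ, SZ))))
  [4] S(S(add(add(SZ, SZ), mul(SSZ, add(SZ, SZ)))))
  [5] S(S(add(S(add(Z, SZ)), mul(SSZ, add(SZ, SZ)))))

Answer: after 5 steps: S(S(add(S(add(Z, SZ)), mul(SSZ, add(SZ, SZ)))))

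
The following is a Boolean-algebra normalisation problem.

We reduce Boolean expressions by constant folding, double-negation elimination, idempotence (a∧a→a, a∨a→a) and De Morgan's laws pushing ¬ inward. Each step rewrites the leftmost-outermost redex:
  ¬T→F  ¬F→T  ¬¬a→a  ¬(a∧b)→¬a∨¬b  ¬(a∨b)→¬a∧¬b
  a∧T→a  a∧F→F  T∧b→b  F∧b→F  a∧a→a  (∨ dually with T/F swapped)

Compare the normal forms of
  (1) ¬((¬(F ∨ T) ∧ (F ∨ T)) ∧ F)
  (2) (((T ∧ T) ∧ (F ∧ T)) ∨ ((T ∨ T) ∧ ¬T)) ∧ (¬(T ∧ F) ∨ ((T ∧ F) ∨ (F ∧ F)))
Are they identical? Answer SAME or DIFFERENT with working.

Answer: DIFFERENT — A ⇓ T, B ⇓ F

Working:
Term A:
  start: ¬((¬(F ∨ T) ∧ (F ∨ T)) ∧ F)
  [1] ¬(¬(F ∨ T) ∧ (F ∨ T)) ∨ ¬F
  [2] (¬¬(F ∨ T) ∨ ¬(F ∨ T)) ∨ ¬F
  [3] ((F ∨ T) ∨ ¬(F ∨ T)) ∨ ¬F
  [4] (T ∨ ¬(F ∨ T)) ∨ ¬F
  [5] T ∨ ¬F
  [6] T

Term B:
  start: (((T ∧ T) ∧ (F ∧ T)) ∨ ((T ∨ T) ∧ ¬T)) ∧ (¬(T ∧ F) ∨ ((T ∧ F) ∨ (F ∧ F)))
  [1] ((T ∧ (F ∧ T)) ∨ ((T ∨ T) ∧ ¬T)) ∧ (¬(T ∧ F) ∨ ((T ∧ F) ∨ (F ∧ F)))
  [2] ((F ∧ T) ∨ ((T ∨ T) ∧ ¬T)) ∧ (¬(T ∧ F) ∨ ((T ∧ F) ∨ (F ∧ F)))
  [3] (F ∨ ((T ∨ T) ∧ ¬T)) ∧ (¬(T ∧ F) ∨ ((T ∧ F) ∨ (F ∧ F)))
  [4] ((T ∨ T) ∧ ¬T) ∧ (¬(T ∧ F) ∨ ((T ∧ F) ∨ (F ∧ F)))
  [5] (T ∧ ¬T) ∧ (¬(T ∧ F) ∨ ((T ∧ F) ∨ (F ∧ F)))
  [6] ¬T ∧ (¬(T ∧ F) ∨ ((T ∧ F) ∨ (F ∧ F)))
  [7] F ∧ (¬(T ∧ F) ∨ ((T ∧ F) ∨ (F ∧ F)))
  [8] F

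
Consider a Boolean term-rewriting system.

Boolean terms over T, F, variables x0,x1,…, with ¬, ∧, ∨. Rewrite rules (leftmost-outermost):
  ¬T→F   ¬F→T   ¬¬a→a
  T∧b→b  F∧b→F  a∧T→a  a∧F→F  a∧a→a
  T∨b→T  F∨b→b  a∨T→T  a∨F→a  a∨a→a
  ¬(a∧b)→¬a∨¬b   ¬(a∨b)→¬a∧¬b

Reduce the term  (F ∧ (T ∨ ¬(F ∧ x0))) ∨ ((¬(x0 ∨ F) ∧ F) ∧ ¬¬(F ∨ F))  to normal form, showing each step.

Answer: normal form = F  (in 4 steps)

Derivation:
  start: (F ∧ (T ∨ ¬(F ∧ x0))) ∨ ((¬(x0 ∨ F) ∧ F) ∧ ¬¬(F ∨ F))
  →1  F ∨ ((¬(x0 ∨ F) ∧ F) ∧ ¬¬(F ∨ F))
  →2  (¬(x0 ∨ F) ∧ F) ∧ ¬¬(F ∨ F)
  →3  F ∧ ¬¬(F ∨ F)
  →4  F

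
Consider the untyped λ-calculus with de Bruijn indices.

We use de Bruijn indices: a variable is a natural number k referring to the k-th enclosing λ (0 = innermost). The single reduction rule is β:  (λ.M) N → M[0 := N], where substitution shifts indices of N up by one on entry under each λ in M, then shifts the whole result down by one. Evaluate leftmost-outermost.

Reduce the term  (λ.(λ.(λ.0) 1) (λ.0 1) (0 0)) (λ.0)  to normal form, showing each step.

Answer: normal form = λ.0  (in 5 steps)

Derivation:
  start: (λ.(λ.(λ.0) 1) (λ.0 1) (0 0)) (λ.0)
  →1  (λ.(λ.0) (λ.0)) (λ.0 (λ.0)) ((λ.0) (λ.0))
  →2  (λ.0) (λ.0) ((λ.0) (λ.0))
  →3  (λ.0) ((λ.0) (λ.0))
  →4  (λ.0) (λ.0)
  →5  λ.0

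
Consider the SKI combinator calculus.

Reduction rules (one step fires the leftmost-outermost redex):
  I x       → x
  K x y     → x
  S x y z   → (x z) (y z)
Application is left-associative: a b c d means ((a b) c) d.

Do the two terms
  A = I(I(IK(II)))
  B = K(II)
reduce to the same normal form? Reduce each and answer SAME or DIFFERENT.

Answer: SAME — A ⇓ KI, B ⇓ KI

Derivation:
Term A:
  start: I(I(IK(II)))
  [1] I(IK(II))
  [2] IK(II)
  [3] K(II)
  [4] KI

Term B:
  start: K(II)
  [1] KI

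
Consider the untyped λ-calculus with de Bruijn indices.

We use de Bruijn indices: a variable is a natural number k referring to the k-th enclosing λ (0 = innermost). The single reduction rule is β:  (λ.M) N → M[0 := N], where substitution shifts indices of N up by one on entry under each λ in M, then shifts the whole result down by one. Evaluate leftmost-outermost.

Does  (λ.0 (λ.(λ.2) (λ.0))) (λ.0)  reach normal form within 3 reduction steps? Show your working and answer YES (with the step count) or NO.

  start: (λ.0 (λ.(λ.2) (λ.0))) (λ.0)
  →1  (λ.0) (λ.(λ.λ.0) (λ.0))
  →2  λ.(λ.λ.0) (λ.0)
  →3  λ.λ.0

Answer: YES — reaches normal form λ.λ.0 in 3 ≤ 3 steps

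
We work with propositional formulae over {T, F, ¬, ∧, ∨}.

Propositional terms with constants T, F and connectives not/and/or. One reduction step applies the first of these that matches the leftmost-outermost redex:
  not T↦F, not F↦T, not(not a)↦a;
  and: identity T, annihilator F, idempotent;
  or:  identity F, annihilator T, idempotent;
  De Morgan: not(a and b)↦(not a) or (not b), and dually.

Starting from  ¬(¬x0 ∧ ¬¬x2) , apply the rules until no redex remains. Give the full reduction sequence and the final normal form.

Answer: normal form = x0 ∨ ¬x2  (in 3 steps)

Reduction:
  start: ¬(¬x0 ∧ ¬¬x2)
  step 1: ¬¬x0 ∨ ¬¬¬x2
  step 2: x0 ∨ ¬¬¬x2
  step 3: x0 ∨ ¬x2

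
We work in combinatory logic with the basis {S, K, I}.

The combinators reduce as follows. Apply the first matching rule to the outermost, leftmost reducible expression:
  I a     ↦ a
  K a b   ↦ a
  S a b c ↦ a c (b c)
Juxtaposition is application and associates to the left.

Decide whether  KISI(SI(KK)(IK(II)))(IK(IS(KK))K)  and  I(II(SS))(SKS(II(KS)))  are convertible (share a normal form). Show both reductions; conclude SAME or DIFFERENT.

Term A:
  start: KISI(SI(KK)(IK(II)))(IK(IS(KK))K)
  →1  II(SI(KK)(IK(II)))(IK(IS(KK))K)
  →2  I(SI(KK)(IK(II)))(IK(IS(KK))K)
  →3  SI(KK)(IK(II))(IK(IS(KK))K)
  →4  I(IK(II))(KK(IK(II)))(IK(IS(KK))K)
  →5  IK(II)(KK(IK(II)))(IK(IS(KK))K)
  →6  K(II)(KK(IK(II)))(IK(IS(KK))K)
  →7  II(IK(IS(KK))K)
  →8  I(IK(IS(KK))K)
  →9  IK(IS(KK))K
  →10  K(IS(KK))K
  →11  IS(KK)
  →12  S(KK)

Term B:
  start: I(II(SS))(SKS(II(KS)))
  →1  II(SS)(SKS(II(KS)))
  →2  I(SS)(SKS(II(KS)))
  →3  SS(SKS(II(KS)))
  →4  SS(K(II(KS))(S(II(KS))))
  →5  SS(II(KS))
  →6  SS(I(KS))
  →7  SS(KS)

Answer: DIFFERENT — A ⇓ S(KK), B ⇓ SS(KS)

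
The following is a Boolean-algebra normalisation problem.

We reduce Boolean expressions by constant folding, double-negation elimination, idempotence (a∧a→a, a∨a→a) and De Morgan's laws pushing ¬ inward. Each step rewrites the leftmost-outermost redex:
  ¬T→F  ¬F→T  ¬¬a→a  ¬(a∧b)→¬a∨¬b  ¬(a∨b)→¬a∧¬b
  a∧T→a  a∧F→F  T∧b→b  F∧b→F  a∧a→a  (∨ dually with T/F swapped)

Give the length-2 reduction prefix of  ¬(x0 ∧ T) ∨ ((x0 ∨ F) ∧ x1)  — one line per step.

Answer: after 2 steps: (¬x0 ∨ F) ∨ ((x0 ∨ F) ∧ x1)

Working:
  start: ¬(x0 ∧ T) ∨ ((x0 ∨ F) ∧ x1)
  →1  (¬x0 ∨ ¬T) ∨ ((x0 ∨ F) ∧ x1)
  →2  (¬x0 ∨ F) ∨ ((x0 ∨ F) ∧ x1)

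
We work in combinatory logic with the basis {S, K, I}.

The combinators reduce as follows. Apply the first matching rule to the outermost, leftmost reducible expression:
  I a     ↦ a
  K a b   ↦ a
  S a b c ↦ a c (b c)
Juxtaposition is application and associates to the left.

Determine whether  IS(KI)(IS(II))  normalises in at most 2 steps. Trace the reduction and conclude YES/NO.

  start: IS(KI)(IS(II))
  [1] S(KI)(IS(II))
  [2] S(KI)(S(II))

Answer: NO — after 2 steps the term is S(KI)(S(II)), not yet normal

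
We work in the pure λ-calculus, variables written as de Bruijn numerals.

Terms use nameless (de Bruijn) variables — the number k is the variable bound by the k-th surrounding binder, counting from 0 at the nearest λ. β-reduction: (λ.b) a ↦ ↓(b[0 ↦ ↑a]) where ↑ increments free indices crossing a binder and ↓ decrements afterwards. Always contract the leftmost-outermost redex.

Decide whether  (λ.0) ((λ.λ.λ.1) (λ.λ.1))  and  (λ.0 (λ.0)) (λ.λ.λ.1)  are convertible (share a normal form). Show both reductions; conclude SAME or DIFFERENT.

Answer: SAME — A ⇓ λ.λ.1, B ⇓ λ.λ.1

Derivation:
Term A:
  start: (λ.0) ((λ.λ.λ.1) (λ.λ.1))
  →1  (λ.λ.λ.1) (λ.λ.1)
  →2  λ.λ.1

Term B:
  start: (λ.0 (λ.0)) (λ.λ.λ.1)
  →1  (λ.λ.λ.1) (λ.0)
  →2  λ.λ.1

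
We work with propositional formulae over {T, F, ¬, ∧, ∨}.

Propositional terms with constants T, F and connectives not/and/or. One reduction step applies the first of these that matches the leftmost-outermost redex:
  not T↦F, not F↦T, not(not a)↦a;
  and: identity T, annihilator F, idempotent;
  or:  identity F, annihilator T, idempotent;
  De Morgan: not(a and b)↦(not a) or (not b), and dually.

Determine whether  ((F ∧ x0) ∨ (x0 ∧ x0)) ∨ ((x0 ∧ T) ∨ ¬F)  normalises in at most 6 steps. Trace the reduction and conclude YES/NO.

  start: ((F ∧ x0) ∨ (x0 ∧ x0)) ∨ ((x0 ∧ T) ∨ ¬F)
  [1] (F ∨ (x0 ∧ x0)) ∨ ((x0 ∧ T) ∨ ¬F)
  [2] (x0 ∧ x0) ∨ ((x0 ∧ T) ∨ ¬F)
  [3] x0 ∨ ((x0 ∧ T) ∨ ¬F)
  [4] x0 ∨ (x0 ∨ ¬F)
  [5] x0 ∨ (x0 ∨ T)
  [6] x0 ∨ T

Answer: NO — after 6 steps the term is x0 ∨ T, not yet normal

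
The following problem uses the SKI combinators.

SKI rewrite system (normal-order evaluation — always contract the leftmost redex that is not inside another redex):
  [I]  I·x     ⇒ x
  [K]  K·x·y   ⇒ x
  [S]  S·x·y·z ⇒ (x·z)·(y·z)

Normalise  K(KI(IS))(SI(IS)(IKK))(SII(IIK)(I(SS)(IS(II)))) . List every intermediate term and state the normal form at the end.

Answer: normal form = K  (in 11 steps)

Reduction:
  start: K(KI(IS))(SI(IS)(IKK))(SII(IIK)(I(SS)(IS(II))))
  step 1: KI(IS)(SII(IIK)(I(SS)(IS(II))))
  step 2: I(SII(IIK)(I(SS)(IS(II))))
  step 3: SII(IIK)(I(SS)(IS(II)))
  step 4: I(IIK)(I(IIK))(I(SS)(IS(II)))
  step 5: IIK(I(IIK))(I(SS)(IS(II)))
  step 6: IK(I(IIK))(I(SS)(IS(II)))
  step 7: K(I(IIK))(I(SS)(IS(II)))
  step 8: I(IIK)
  step 9: IIK
  step 10: IK
  step 11: K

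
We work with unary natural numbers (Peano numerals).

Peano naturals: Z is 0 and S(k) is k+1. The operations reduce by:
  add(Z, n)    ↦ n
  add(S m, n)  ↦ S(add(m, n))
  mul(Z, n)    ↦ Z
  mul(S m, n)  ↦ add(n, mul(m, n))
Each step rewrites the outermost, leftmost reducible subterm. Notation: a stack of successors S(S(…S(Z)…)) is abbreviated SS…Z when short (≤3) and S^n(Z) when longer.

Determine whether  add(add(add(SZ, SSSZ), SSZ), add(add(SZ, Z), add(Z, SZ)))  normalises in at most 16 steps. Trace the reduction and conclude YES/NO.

Answer: NO — after 16 steps the term is S(S(S(S(S(S(S(add(add(Z, Z), add(Z, SZ))))))))), not yet normal

Derivation:
  start: add(add(add(SZ, SSSZ), SSZ), add(add(SZ, Z), add(Z, SZ)))
  step 1: add(add(S(add(Z, SSSZ)), SSZ), add(add(SZ, Z), add(Z, SZ)))
  step 2: add(S(add(add(Z, SSSZ), SSZ)), add(add(SZ, Z), add(Z, SZ)))
  step 3: S(add(add(add(Z, SSSZ), SSZ), add(add(SZ, Z), add(Z, SZ))))
  step 4: S(add(add(SSSZ, SSZ), add(add(SZ, Z), add(Z, SZ))))
  step 5: S(add(S(add(SSZ, SSZ)), add(add(SZ, Z), add(Z, SZ))))
  step 6: S(S(add(add(SSZ, SSZ), add(add(SZ, Z), add(Z, SZ)))))
  step 7: S(S(add(S(add(SZ, SSZ)), add(add(SZ, Z), add(Z, SZ)))))
  step 8: S(S(S(add(add(SZ, SSZ), add(add(SZ, Z), add(Z, SZ))))))
  step 9: S(S(S(add(S(add(Z, SSZ)), add(add(SZ, Z), add(Z, SZ))))))
  step 10: S(S(S(S(add(add(Z, SSZ), add(add(SZ, Z), add(Z, SZ)))))))
  step 11: S(S(S(S(add(SSZ, add(add(SZ, Z), add(Z, SZ)))))))
  step 12: S(S(S(S(S(add(SZ, add(add(SZ, Z), add(Z, SZ))))))))
  step 13: S(S(S(S(S(S(add(Z, add(add(SZ, Z), add(Z, SZ)))))))))
  step 14: S(S(S(S(S(S(add(add(SZ, Z), add(Z, SZ))))))))
  step 15: S(S(S(S(S(S(add(S(add(Z, Z)), add(Z, SZ))))))))
  step 16: S(S(S(S(S(S(S(add(add(Z, Z), add(Z, SZ)))))))))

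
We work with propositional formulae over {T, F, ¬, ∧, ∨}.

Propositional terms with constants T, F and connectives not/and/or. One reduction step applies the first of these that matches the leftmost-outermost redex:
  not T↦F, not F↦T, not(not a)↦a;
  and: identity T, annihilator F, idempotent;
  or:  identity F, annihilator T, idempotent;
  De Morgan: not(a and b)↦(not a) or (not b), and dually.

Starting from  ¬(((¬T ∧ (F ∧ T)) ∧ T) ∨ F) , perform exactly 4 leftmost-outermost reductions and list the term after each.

Answer: after 4 steps: ((T ∨ ¬(F ∧ T)) ∨ ¬T) ∧ ¬F

Reduction:
  start: ¬(((¬T ∧ (F ∧ T)) ∧ T) ∨ F)
  step 1: ¬((¬T ∧ (F ∧ T)) ∧ T) ∧ ¬F
  step 2: (¬(¬T ∧ (F ∧ T)) ∨ ¬T) ∧ ¬F
  step 3: ((¬¬T ∨ ¬(F ∧ T)) ∨ ¬T) ∧ ¬F
  step 4: ((T ∨ ¬(F ∧ T)) ∨ ¬T) ∧ ¬F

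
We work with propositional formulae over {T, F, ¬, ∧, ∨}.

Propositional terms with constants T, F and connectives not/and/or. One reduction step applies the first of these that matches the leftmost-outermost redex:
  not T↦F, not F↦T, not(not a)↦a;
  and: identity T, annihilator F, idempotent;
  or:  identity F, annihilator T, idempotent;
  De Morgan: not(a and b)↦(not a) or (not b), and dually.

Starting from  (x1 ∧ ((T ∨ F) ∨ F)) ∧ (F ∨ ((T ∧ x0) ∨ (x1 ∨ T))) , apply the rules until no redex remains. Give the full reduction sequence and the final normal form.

Answer: normal form = x1  (in 8 steps)

Reduction:
  start: (x1 ∧ ((T ∨ F) ∨ F)) ∧ (F ∨ ((T ∧ x0) ∨ (x1 ∨ T)))
  →1  (x1 ∧ (T ∨ F)) ∧ (F ∨ ((T ∧ x0) ∨ (x1 ∨ T)))
  →2  (x1 ∧ T) ∧ (F ∨ ((T ∧ x0) ∨ (x1 ∨ T)))
  →3  x1 ∧ (F ∨ ((T ∧ x0) ∨ (x1 ∨ T)))
  →4  x1 ∧ ((T ∧ x0) ∨ (x1 ∨ T))
  →5  x1 ∧ (x0 ∨ (x1 ∨ T))
  →6  x1 ∧ (x0 ∨ T)
  →7  x1 ∧ T
  →8  x1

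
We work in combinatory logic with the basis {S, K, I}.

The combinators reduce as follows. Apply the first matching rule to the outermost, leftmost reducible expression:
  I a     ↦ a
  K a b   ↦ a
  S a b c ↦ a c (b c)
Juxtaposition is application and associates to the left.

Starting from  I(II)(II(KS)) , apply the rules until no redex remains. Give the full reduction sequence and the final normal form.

  start: I(II)(II(KS))
  [1] II(II(KS))
  [2] I(II(KS))
  [3] II(KS)
  [4] I(KS)
  [5] KS

Answer: normal form = KS  (in 5 steps)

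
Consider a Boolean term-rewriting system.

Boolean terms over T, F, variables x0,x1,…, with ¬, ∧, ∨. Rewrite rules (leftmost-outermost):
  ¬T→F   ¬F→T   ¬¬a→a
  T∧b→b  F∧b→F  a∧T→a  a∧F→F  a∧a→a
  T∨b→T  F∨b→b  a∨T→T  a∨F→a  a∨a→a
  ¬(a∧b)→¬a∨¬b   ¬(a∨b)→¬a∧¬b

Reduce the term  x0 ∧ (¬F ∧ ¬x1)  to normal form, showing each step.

Answer: normal form = x0 ∧ ¬x1  (in 2 steps)

Reduction:
  start: x0 ∧ (¬F ∧ ¬x1)
  →1  x0 ∧ (T ∧ ¬x1)
  →2  x0 ∧ ¬x1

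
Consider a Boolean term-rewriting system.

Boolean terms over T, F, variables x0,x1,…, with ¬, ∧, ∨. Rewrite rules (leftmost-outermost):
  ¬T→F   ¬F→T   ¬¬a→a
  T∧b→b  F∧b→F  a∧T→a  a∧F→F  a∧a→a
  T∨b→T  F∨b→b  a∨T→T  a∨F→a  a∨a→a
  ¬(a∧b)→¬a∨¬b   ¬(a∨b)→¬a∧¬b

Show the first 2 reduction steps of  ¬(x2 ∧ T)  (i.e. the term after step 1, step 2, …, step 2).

  start: ¬(x2 ∧ T)
  step 1: ¬x2 ∨ ¬T
  step 2: ¬x2 ∨ F

Answer: after 2 steps: ¬x2 ∨ F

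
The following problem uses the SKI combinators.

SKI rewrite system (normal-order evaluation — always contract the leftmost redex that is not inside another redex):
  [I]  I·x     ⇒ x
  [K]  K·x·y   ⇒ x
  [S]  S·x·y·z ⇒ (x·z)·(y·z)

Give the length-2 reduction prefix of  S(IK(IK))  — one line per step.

  start: S(IK(IK))
  →1  S(K(IK))
  →2  S(KK)

Answer: after 2 steps: S(KK)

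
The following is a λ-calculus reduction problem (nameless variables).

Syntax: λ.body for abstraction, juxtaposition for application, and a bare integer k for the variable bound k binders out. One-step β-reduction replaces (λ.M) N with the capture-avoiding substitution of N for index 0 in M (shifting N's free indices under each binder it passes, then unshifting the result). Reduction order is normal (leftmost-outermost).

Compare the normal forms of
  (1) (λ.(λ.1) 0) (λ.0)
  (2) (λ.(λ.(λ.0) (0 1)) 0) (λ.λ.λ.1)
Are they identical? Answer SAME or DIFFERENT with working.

Answer: DIFFERENT — A ⇓ λ.0, B ⇓ λ.λ.1

Derivation:
Term A:
  start: (λ.(λ.1) 0) (λ.0)
  [1] (λ.λ.0) (λ.0)
  [2] λ.0

Term B:
  start: (λ.(λ.(λ.0) (0 1)) 0) (λ.λ.λ.1)
  [1] (λ.(λ.0) (0 (λ.λ.λ.1))) (λ.λ.λ.1)
  [2] (λ.0) ((λ.λ.λ.1) (λ.λ.λ.1))
  [3] (λ.λ.λ.1) (λ.λ.λ.1)
  [4] λ.λ.1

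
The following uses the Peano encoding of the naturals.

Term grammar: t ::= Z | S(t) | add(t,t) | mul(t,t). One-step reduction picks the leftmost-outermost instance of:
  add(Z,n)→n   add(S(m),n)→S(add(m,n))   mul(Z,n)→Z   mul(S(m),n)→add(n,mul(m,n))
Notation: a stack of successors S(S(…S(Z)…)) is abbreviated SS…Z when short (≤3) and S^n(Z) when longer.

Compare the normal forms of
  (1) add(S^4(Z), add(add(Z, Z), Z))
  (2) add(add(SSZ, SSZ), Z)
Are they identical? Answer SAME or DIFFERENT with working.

Term A:
  start: add(S^4(Z), add(add(Z, Z), Z))
  step 1: S(add(SSSZ, add(add(Z, Z), Z)))
  step 2: S(S(add(SSZ, add(add(Z, Z), Z))))
  step 3: S(S(S(add(SZ, add(add(Z, Z), Z)))))
  step 4: S(S(S(S(add(Z, add(add(Z, Z), Z))))))
  step 5: S(S(S(S(add(add(Z, Z), Z)))))
  step 6: S(S(S(S(add(Z, Z)))))
  step 7: S^4(Z)

Term B:
  start: add(add(SSZ, SSZ), Z)
  step 1: add(S(add(SZ, SSZ)), Z)
  step 2: S(add(add(SZ, SSZ), Z))
  step 3: S(add(S(add(Z, SSZ)), Z))
  step 4: S(S(add(add(Z, SSZ), Z)))
  step 5: S(S(add(SSZ, Z)))
  step 6: S(S(S(add(SZ, Z))))
  step 7: S(S(S(S(add(Z, Z)))))
  step 8: S^4(Z)

Answer: SAME — A ⇓ S^4(Z), B ⇓ S^4(Z)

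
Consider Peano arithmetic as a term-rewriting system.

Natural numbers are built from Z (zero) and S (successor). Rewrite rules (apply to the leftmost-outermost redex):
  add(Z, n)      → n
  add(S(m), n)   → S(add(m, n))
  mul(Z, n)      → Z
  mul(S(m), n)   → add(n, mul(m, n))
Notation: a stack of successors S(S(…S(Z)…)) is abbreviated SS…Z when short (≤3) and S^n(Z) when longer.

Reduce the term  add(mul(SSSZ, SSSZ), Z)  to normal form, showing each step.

  start: add(mul(SSSZ, SSSZ), Z)
  step 1: add(add(SSSZ, mul(SSZ, SSSZ)), Z)
  step 2: add(S(add(SSZ, mul(SSZ, SSSZ))), Z)
  step 3: S(add(add(SSZ, mul(SSZ, SSSZ)), Z))
  step 4: S(add(S(add(SZ, mul(SSZ, SSSZ))), Z))
  step 5: S(S(add(add(SZ, mul(SSZ, SSSZ)), Z)))
  step 6: S(S(add(S(add(Z, mul(SSZ, SSSZ))), Z)))
  step 7: S(S(S(add(add(Z, mul(SSZ, SSSZ)), Z))))
  step 8: S(S(S(add(mul(SSZ, SSSZ), Z))))
  step 9: S(S(S(add(add(SSSZ, mul(SZ, SSSZ)), Z))))
  step 10: S(S(S(add(S(add(SSZ, mul(SZ, SSSZ))), Z))))
  step 11: S(S(S(S(add(add(SSZ, mul(SZ, SSSZ)), Z)))))
  step 12: S(S(S(S(add(S(add(SZ, mul(SZ, SSSZ))), Z)))))
  step 13: S(S(S(S(S(add(add(SZ, mul(SZ, SSSZ)), Z))))))
  step 14: S(S(S(S(S(add(S(add(Z, mul(SZ, SSSZ))), Z))))))
  step 15: S(S(S(S(S(S(add(add(Z, mul(SZ, SSSZ)), Z)))))))
  step 16: S(S(S(S(S(S(add(mul(SZ, SSSZ), Z)))))))
  step 17: S(S(S(S(S(S(add(add(SSSZ, mul(Z, SSSZ)), Z)))))))
  step 18: S(S(S(S(S(S(add(S(add(SSZ, mul(Z, SSSZ))), Z)))))))
  step 19: S(S(S(S(S(S(S(add(add(SSZ, mul(Z, SSSZ)), Z))))))))
  step 20: S(S(S(S(S(S(S(add(S(add(SZ, mul(Z, SSSZ))), Z))))))))
  step 21: S(S(S(S(S(S(S(S(add(add(SZ, mul(Z, SSSZ)), Z)))))))))
  step 22: S(S(S(S(S(S(S(S(add(S(add(Z, mul(Z, SSSZ))), Z)))))))))
  step 23: S(S(S(S(S(S(S(S(S(add(add(Z, mul(Z, SSSZ)), Z))))))))))
  step 24: S(S(S(S(S(S(S(S(S(add(mul(Z, SSSZ), Z))))))))))
  step 25: S(S(S(S(S(S(S(S(S(add(Z, Z))))))))))
  step 26: S^9(Z)

Answer: normal form = S^9(Z)  (in 26 steps)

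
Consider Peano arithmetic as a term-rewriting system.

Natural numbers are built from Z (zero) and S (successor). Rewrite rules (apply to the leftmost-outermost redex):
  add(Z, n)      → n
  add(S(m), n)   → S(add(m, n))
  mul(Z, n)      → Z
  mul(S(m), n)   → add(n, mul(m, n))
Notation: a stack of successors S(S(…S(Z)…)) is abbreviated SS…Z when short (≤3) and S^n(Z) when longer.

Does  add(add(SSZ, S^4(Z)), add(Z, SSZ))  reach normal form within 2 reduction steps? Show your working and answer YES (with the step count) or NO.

Answer: NO — after 2 steps the term is S(add(add(SZ, S^4(Z)), add(Z, SSZ))), not yet normal

Derivation:
  start: add(add(SSZ, S^4(Z)), add(Z, SSZ))
  →1  add(S(add(SZ, S^4(Z))), add(Z, SSZ))
  →2  S(add(add(SZ, S^4(Z)), add(Z, SSZ)))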